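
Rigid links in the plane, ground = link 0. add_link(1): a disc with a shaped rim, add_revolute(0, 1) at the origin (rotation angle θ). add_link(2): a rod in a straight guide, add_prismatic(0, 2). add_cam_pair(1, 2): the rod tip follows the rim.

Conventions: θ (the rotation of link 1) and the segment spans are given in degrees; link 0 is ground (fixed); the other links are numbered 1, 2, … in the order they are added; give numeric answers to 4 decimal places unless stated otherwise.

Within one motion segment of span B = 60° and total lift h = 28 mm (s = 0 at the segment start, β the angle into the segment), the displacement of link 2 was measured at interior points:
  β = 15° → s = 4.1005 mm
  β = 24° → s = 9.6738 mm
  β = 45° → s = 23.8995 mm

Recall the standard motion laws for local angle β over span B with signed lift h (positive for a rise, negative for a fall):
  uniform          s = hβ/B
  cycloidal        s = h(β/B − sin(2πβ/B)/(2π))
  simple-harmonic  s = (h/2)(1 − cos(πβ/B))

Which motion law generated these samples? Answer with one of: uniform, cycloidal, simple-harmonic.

candidates at β/B = r: uniform s = h·r (linear in β); cycloidal s = h·(r − sin(2πr)/(2π)); simple-harmonic s = (h/2)(1 − cos(πr))
β=15°: printed 4.1005 | uniform 7.0000, cycloidal 2.5437, simple-harmonic 4.1005
β=24°: printed 9.6738 | uniform 11.2000, cycloidal 8.5806, simple-harmonic 9.6738
β=45°: printed 23.8995 | uniform 21.0000, cycloidal 25.4563, simple-harmonic 23.8995
only one law matches every sample → simple-harmonic

simple-harmonic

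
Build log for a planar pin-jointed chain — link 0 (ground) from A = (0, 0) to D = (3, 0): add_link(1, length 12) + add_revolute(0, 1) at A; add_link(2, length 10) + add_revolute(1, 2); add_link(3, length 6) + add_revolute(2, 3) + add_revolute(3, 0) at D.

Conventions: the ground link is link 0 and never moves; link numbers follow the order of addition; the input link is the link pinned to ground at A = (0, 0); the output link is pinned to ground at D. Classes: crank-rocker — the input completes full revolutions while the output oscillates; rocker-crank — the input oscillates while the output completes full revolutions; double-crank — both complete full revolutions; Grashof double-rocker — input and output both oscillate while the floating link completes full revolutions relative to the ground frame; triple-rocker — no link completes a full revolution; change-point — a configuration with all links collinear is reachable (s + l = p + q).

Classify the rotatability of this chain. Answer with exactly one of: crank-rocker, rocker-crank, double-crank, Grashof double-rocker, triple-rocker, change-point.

lengths: ground=3, input=12, coupler=10, output=6
sorted: s=3 (shortest), l=12 (longest), p+q=16
s + l = 15 vs p + q = 16
s + l < p + q (Grashof) with shortest = ground link → double-crank

double-crank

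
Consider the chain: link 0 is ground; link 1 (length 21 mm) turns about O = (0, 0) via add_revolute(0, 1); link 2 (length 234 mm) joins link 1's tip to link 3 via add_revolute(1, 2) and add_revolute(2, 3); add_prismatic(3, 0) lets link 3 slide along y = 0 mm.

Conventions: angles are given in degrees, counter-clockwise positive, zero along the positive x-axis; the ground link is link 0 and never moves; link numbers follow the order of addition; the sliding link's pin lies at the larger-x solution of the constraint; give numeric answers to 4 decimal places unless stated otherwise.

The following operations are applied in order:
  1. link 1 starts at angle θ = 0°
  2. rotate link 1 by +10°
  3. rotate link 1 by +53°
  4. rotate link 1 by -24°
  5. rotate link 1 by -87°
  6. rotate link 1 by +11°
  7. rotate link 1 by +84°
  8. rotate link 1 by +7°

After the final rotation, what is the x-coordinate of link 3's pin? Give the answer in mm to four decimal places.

geometry: r = 21 mm, L = 234 mm, e = 0 mm; θ starts at 0°
rotate link 1 by +10°: θ ← 0° +10° = 10°
rotate link 1 by +53°: θ ← 10° +53° = 63°
rotate link 1 by -24°: θ ← 63° -24° = 39°
rotate link 1 by -87°: θ ← 39° -87° = -48°
rotate link 1 by +11°: θ ← -48° +11° = -37°
rotate link 1 by +84°: θ ← -37° +84° = 47°
rotate link 1 by +7°: θ ← 47° +7° = 54°
crank pin P = (r cos θ, r sin θ) = (12.343490, 16.989357)
h = r sin θ − e = 16.989357 − 0 = 16.989357
x = r cos θ + √(L² − h²) = 12.343490 + 233.382437 = 245.725927

245.7259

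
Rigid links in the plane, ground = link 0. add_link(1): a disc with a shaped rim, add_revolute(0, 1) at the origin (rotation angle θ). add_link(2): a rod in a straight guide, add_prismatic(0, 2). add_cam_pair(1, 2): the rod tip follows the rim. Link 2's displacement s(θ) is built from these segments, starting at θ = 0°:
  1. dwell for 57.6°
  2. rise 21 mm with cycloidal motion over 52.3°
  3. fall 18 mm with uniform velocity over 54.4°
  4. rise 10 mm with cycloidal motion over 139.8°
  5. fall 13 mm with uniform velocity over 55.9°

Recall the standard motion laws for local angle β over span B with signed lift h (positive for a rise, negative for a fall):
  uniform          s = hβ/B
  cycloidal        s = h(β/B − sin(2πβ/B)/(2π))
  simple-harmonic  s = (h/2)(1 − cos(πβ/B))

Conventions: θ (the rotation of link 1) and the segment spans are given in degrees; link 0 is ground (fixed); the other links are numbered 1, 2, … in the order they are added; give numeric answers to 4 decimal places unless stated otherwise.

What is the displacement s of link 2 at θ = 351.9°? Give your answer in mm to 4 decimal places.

segment 1 (0° to 57.6°, dwell): s unchanged at 0.0000
segment 2 (57.6° to 109.9°, cycloidal, h = 21) is passed completely: s = 0.0000 + (21) = 21.0000
segment 3 (109.9° to 164.3°, uniform, h = -18) is passed completely: s = 21.0000 + (-18) = 3.0000
segment 4 (164.3° to 304.1°, cycloidal, h = 10) is passed completely: s = 3.0000 + (10) = 13.0000
θ = 351.9° falls in segment 5 (304.1° to 360°, uniform, h = -13): β = 351.9 − 304.1 = 47.8°, B = 55.9°; Δs = -13·47.8/55.9 = -11.1163; s = 13.0000 − 11.1163 = 1.8837

1.8837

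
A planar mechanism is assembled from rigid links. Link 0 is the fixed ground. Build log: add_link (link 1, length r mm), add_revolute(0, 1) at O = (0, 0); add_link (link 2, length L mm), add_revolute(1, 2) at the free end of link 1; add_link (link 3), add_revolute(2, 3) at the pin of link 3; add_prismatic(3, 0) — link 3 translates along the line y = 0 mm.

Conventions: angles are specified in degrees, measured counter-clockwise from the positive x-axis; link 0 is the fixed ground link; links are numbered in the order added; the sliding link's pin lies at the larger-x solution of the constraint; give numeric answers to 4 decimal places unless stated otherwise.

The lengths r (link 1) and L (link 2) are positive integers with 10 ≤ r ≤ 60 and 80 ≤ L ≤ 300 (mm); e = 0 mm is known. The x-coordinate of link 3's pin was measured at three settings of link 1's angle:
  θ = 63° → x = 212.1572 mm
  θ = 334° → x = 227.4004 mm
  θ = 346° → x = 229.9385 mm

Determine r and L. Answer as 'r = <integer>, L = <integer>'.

constraint per measurement: (x − r cos θ)² + (r sin θ − e)² = L²
subtracting the θ₁ and θ₂ equations cancels the r² and L² terms:
r = (x₁² − x₂²) / (2[(x₁cos θ₁ + e sin θ₁) − (x₂cos θ₂ + e sin θ₂)]) = 31.0000 → r = 31
L² = (x₁ − r cos θ₁)² + (r sin θ₁ − e)² = 40000.0016 → L = 200.0000 → L = 200
check at θ₃=346°: x = 229.9385 (printed 229.9385) ✓

r = 31, L = 200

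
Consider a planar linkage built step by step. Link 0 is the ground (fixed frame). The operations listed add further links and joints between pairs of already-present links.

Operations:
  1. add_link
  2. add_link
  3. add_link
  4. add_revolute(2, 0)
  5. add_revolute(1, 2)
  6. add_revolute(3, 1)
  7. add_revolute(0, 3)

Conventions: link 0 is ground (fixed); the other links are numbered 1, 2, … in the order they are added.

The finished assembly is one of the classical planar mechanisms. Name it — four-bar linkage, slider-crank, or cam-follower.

links: 4 (incl. ground); joints: 4 revolute, 0 prismatic, 0 higher (cam) pair, forming one closed loop
4 links in a single 4R loop → four-bar linkage

four-bar linkage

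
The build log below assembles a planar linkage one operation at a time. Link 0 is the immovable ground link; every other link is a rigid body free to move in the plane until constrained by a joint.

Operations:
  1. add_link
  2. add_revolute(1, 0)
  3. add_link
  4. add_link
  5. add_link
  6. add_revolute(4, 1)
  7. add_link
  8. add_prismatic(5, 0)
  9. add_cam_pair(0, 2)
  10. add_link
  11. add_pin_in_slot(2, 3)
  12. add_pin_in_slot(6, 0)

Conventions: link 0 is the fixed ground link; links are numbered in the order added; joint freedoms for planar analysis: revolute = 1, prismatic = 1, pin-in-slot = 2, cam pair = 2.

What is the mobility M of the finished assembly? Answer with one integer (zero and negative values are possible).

L=1 J1=0 J2=0
add link → L=2 J1=0 J2=0
R@1,0 dof=1 J1 → L=2 J1=1 J2=0
add link → L=3 J1=1 J2=0
add link → L=4 J1=1 J2=0
add link → L=5 J1=1 J2=0
R@4,1 dof=1 J1 → L=5 J1=2 J2=0
add link → L=6 J1=2 J2=0
P@5,0 dof=1 J1 → L=6 J1=3 J2=0
C@0,2 dof=2 J2 → L=6 J1=3 J2=1
add link → L=7 J1=3 J2=1
PS@2,3 dof=2 J2 → L=7 J1=3 J2=2
PS@6,0 dof=2 J2 → L=7 J1=3 J2=3
M=3(L−1)−2J1−J2=3·6−2·3−3=9

M = 9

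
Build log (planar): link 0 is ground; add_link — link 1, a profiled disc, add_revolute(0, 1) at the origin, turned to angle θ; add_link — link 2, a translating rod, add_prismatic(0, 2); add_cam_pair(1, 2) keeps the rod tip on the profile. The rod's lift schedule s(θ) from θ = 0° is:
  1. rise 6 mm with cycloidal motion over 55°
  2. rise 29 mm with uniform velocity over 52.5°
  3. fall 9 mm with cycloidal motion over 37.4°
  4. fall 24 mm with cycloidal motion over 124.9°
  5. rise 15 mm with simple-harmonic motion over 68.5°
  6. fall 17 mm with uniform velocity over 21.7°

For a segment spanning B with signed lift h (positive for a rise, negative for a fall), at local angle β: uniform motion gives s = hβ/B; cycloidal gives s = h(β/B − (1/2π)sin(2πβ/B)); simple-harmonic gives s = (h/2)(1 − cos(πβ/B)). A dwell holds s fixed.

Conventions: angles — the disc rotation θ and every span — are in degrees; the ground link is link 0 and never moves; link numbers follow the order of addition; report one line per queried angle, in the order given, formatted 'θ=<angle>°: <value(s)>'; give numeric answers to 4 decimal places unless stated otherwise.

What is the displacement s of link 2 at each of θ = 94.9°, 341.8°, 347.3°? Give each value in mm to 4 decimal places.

seg 1 [0°–55°] cycloidal, h=6: full span → s += 6 → s = 6.0000
seg 2 [55°–107.5°] uniform, h=29: θ=94.9° here. β=39.9, B=52.5. 29·39.9/52.5 = 22.0400 → s = 28.0400
seg 2 [55°–107.5°] uniform, h=29: full span → s += 29 → s = 35.0000
seg 3 [107.5°–144.9°] cycloidal, h=-9: full span → s += -9 → s = 26.0000
seg 4 [144.9°–269.8°] cycloidal, h=-24: full span → s += -24 → s = 2.0000
seg 5 [269.8°–338.3°] simple-harmonic, h=15: full span → s += 15 → s = 17.0000
seg 6 [338.3°–360°] uniform, h=-17: θ=341.8° here. β=3.5, B=21.7. -17·3.5/21.7 = -2.7419 → s = 14.2581
seg 6 [338.3°–360°] uniform, h=-17: θ=347.3° here. β=9, B=21.7. -17·9/21.7 = -7.0507 → s = 9.9493

θ=94.9°: 28.0400
θ=341.8°: 14.2581
θ=347.3°: 9.9493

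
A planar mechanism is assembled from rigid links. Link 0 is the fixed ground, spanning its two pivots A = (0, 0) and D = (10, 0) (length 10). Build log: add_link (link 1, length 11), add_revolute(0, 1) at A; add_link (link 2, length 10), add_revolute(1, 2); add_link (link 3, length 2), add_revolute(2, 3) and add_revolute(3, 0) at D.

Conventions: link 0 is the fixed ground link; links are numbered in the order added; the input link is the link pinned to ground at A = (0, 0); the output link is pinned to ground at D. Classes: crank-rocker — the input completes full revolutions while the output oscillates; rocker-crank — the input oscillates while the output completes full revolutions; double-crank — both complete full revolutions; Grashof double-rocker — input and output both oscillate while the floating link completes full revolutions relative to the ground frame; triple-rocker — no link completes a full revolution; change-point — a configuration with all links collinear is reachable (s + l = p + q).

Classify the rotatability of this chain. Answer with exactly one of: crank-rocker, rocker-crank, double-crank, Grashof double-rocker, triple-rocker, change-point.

lengths: ground=10, input=11, coupler=10, output=2
sorted: s=2 (shortest), l=11 (longest), p+q=20
s + l = 13 vs p + q = 20
s + l < p + q (Grashof) with shortest = output link → rocker-crank

rocker-crank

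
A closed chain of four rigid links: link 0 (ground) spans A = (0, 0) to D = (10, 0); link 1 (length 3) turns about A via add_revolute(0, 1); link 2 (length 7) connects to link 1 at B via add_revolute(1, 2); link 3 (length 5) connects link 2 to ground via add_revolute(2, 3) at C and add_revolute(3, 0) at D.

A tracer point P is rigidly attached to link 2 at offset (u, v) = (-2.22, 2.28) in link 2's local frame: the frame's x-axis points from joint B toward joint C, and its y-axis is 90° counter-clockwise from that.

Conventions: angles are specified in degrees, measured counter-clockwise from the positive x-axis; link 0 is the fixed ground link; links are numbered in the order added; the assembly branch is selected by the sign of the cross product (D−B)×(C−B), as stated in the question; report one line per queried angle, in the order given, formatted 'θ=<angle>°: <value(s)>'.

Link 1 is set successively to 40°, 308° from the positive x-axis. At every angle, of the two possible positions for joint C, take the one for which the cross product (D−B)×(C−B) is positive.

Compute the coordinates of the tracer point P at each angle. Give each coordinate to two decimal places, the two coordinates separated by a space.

A=(0,0), D=(10.00,0)
θ=40°: B = A + 3.00·(cos40°, sin40°) = (2.2981, 1.9284)
θ=40°: |BD| = 7.9396
θ=40°: circle(B,7.00) ∩ circle(D,5.00): a=5.4812, h=4.3539
θ=40°:   candidates: C₊=(8.6727,4.8206) cross=34.568; C₋=(6.5578,-3.6264) cross=-34.568
θ=40°:   branch + wants cross > 0 → take C=(8.6727,4.8206) (cross=34.568)
θ=40°: ex = (C−B)/|BC| = (0.9107,0.4132); ey = (-0.4132,0.9107)
θ=40°: P = B + -2.22·ex + 2.28·ey = (-0.6656,3.0874)
θ=308°: B = A + 3.00·(cos308°, sin308°) = (1.8470, -2.3640)
θ=308°: |BD| = 8.4888
θ=308°: circle(B,7.00) ∩ circle(D,5.00): a=5.6580, h=4.1215
θ=308°:   candidates: C₊=(6.1334,3.1701) cross=34.987; C₋=(8.4290,-4.7468) cross=-34.987
θ=308°:   branch + wants cross > 0 → take C=(6.1334,3.1701) (cross=34.987)
θ=308°: ex = (C−B)/|BC| = (0.6123,0.7906); ey = (-0.7906,0.6123)
θ=308°: P = B + -2.22·ex + 2.28·ey = (-1.3150,-2.7230)

θ=40°: -0.67 3.09
θ=308°: -1.31 -2.72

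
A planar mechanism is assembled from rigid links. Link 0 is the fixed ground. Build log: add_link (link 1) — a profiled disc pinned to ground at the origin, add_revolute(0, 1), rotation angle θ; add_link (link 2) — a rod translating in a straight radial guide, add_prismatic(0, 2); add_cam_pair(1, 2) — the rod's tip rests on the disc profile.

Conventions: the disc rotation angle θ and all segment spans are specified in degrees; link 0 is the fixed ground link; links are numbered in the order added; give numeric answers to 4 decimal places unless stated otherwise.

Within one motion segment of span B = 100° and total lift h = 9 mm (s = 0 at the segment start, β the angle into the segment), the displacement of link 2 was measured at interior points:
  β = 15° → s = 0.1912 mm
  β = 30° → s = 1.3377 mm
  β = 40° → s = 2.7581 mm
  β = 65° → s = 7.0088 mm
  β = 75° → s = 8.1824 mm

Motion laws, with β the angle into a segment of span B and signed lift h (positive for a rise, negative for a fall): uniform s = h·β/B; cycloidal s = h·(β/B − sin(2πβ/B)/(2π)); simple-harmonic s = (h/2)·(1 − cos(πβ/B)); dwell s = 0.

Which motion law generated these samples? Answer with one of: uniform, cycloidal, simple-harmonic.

candidates at β/B = r: uniform s = h·r (linear in β); cycloidal s = h·(r − sin(2πr)/(2π)); simple-harmonic s = (h/2)(1 − cos(πr))
β=15°: printed 0.1912 | uniform 1.3500, cycloidal 0.1912, simple-harmonic 0.4905
β=30°: printed 1.3377 | uniform 2.7000, cycloidal 1.3377, simple-harmonic 1.8550
β=40°: printed 2.7581 | uniform 3.6000, cycloidal 2.7581, simple-harmonic 3.1094
β=65°: printed 7.0088 | uniform 5.8500, cycloidal 7.0088, simple-harmonic 6.5430
β=75°: printed 8.1824 | uniform 6.7500, cycloidal 8.1824, simple-harmonic 7.6820
only one law matches every sample → cycloidal

cycloidal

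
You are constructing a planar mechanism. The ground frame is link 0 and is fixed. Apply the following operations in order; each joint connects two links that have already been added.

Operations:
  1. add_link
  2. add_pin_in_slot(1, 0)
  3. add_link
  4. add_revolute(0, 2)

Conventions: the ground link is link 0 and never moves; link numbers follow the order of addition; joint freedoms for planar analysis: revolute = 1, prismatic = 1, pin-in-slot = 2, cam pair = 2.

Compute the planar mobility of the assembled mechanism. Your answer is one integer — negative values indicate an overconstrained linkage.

ground; <1,0,0>
#1 <2,0,0>
PS:1↔0 J2 <2,0,1>
#2 <3,0,1>
R:0↔2 J1 <3,1,1>
3×2 − 2×1 − 1×1 = 3

M = 3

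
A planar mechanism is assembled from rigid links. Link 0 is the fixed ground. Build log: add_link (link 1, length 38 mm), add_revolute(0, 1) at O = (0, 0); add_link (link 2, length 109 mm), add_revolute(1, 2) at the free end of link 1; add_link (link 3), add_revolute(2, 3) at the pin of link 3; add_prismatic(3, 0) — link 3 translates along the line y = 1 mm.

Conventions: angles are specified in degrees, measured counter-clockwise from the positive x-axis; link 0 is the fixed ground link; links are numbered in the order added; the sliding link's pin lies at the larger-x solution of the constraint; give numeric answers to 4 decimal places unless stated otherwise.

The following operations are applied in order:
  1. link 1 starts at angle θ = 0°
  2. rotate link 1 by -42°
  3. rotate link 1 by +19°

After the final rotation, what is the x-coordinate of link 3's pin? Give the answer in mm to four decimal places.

geometry: r = 38 mm, L = 109 mm, e = 1 mm; θ starts at 0°
rotate link 1 by -42°: θ ← 0° -42° = -42°
rotate link 1 by +19°: θ ← -42° +19° = -23°
crank pin P = (r cos θ, r sin θ) = (34.979184, -14.847783)
h = r sin θ − e = -14.847783 − 1 = -15.847783
x = r cos θ + √(L² − h²) = 34.979184 + 107.841772 = 142.820956

142.8210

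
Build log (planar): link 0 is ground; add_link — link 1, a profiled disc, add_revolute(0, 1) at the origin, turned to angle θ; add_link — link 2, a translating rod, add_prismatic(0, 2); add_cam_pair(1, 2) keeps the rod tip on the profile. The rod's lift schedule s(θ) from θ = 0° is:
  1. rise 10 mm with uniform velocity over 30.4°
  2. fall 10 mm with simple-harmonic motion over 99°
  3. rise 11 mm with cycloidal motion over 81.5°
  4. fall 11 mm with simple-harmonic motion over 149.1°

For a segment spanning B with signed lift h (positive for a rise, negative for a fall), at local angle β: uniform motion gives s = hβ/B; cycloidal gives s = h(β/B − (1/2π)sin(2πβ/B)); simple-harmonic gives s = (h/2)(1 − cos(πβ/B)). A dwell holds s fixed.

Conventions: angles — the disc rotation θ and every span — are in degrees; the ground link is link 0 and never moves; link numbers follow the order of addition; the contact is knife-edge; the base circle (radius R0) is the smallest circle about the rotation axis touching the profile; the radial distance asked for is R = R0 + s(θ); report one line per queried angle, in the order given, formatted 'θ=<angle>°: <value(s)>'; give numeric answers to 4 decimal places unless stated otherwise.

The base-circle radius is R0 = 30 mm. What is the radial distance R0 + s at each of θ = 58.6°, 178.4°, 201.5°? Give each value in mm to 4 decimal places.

seg 1 [0°–30.4°] uniform, h=10: full span → s += 10 → s = 10.0000
seg 2 [30.4°–129.4°] simple-harmonic, h=-10: θ=58.6° here. β=28.2, B=99. -10/2·(1 − cos(π·0.2848)) = -1.8719 → s = 8.1281
seg 2 [30.4°–129.4°] simple-harmonic, h=-10: full span → s += -10 → s = 0.0000
seg 3 [129.4°–210.9°] cycloidal, h=11: θ=178.4° here. β=49, B=81.5. 11·(0.6012 − sin(2π·0.6012)/(2π)) = 7.6534 → s = 7.6534
seg 3 [129.4°–210.9°] cycloidal, h=11: θ=201.5° here. β=72.1, B=81.5. 11·(0.8847 − sin(2π·0.8847)/(2π)) = 10.8918 → s = 10.8918
θ=58.6°: R = R0 + s = 30 + 8.1281 = 38.1281
θ=178.4°: R = R0 + s = 30 + 7.6534 = 37.6534
θ=201.5°: R = R0 + s = 30 + 10.8918 = 40.8918

θ=58.6°: 38.1281
θ=178.4°: 37.6534
θ=201.5°: 40.8918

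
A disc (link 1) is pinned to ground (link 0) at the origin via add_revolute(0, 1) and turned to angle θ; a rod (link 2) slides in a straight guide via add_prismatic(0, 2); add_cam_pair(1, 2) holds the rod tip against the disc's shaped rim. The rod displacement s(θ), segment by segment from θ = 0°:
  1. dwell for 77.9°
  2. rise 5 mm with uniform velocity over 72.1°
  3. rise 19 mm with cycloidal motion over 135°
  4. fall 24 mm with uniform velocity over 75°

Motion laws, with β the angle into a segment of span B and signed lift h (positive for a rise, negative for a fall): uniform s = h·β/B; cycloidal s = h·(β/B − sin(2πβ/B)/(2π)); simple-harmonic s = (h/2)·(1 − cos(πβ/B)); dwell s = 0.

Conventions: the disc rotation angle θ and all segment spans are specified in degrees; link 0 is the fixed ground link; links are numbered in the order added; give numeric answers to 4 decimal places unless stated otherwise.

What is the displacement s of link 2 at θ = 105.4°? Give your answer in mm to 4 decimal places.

segment 1 (0° to 77.9°, dwell): s unchanged at 0.0000
θ = 105.4° falls in segment 2 (77.9° to 150°, uniform, h = 5): β = 105.4 − 77.9 = 27.5°, B = 72.1°; Δs = 5·27.5/72.1 = 1.9071; s = 0.0000 + 1.9071 = 1.9071

1.9071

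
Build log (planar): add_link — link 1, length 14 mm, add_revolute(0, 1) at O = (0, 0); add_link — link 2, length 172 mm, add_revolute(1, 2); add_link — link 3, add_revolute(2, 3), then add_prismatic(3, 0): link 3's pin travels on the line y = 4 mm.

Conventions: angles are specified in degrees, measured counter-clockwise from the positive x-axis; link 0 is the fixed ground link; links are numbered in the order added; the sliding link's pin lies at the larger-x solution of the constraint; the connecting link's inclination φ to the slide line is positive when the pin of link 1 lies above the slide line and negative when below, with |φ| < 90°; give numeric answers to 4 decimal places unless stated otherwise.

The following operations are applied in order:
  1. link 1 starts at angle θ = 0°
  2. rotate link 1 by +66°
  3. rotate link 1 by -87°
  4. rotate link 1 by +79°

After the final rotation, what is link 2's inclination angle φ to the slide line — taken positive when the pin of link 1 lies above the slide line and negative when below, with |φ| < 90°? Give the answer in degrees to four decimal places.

geometry: r = 14 mm, L = 172 mm, e = 4 mm; θ starts at 0°
rotate link 1 by +66°: θ ← 0° +66° = 66°
rotate link 1 by -87°: θ ← 66° -87° = -21°
rotate link 1 by +79°: θ ← -21° +79° = 58°
h = r sin θ − e = 11.872673 − 4 = 7.872673
sin φ = h / L = 7.872673 / 172 = 0.04577136
φ = arcsin(0.04577136) = 2.623422°

2.6234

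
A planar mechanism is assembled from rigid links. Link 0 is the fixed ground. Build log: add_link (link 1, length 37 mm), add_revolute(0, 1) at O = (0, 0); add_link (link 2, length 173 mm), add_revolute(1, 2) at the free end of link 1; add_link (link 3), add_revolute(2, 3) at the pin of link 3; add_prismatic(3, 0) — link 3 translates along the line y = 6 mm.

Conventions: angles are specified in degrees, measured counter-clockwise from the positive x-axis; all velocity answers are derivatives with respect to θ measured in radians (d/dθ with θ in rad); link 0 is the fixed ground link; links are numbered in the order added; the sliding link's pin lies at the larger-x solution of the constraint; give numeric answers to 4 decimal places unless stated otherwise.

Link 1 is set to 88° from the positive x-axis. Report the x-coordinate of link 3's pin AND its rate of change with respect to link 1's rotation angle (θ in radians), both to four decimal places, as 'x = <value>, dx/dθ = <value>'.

geometry: r = 37 mm, L = 173 mm, e = 6 mm
crank pin P = (r cos θ, r sin θ) = (1.291281, 36.977461)
h = r sin θ − e = 36.977461 − 6 = 30.977461
x = r cos θ + √(L² − h²) = 1.291281 + 170.203986 = 171.495268
dx/dθ = −r sin θ − h·r cos θ/√(L² − h²) (θ in radians; h = 30.977461) = -37.212476

x = 171.4953, dx/dθ = -37.2125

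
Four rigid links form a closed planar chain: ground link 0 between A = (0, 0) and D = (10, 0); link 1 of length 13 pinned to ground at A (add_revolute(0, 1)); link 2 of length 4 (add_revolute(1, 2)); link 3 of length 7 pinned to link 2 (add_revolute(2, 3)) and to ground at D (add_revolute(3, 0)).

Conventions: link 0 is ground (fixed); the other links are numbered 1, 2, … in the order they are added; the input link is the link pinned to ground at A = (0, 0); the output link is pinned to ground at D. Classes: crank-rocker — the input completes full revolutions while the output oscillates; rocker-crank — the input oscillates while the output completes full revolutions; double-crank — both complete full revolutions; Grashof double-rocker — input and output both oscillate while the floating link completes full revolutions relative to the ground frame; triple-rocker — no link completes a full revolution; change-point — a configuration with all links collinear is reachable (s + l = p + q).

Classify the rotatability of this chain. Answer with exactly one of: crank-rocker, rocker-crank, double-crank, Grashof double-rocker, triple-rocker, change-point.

lengths: ground=10, input=13, coupler=4, output=7
sorted: s=4 (shortest), l=13 (longest), p+q=17
s + l = 17 vs p + q = 17
s + l = p + q → change-point (collinear configuration reachable)

change-point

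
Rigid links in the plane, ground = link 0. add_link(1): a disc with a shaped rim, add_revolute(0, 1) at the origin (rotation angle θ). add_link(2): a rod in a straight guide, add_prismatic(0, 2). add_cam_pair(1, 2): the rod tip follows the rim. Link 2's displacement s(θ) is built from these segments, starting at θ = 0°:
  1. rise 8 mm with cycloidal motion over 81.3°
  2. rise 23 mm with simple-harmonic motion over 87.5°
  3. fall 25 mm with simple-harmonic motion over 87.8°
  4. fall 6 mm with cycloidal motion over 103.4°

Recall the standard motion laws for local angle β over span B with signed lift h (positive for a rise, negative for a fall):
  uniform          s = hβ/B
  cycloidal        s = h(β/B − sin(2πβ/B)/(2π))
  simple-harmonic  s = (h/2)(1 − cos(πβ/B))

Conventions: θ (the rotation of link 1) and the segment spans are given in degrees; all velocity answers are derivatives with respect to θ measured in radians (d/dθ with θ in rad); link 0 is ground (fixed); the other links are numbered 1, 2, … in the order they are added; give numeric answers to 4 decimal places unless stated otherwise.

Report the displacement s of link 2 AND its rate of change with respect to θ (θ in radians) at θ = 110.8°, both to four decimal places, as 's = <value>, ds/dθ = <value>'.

segment 1 (0° to 81.3°, cycloidal, h = 8) is passed completely: s = 0.0000 + (8) = 8.0000
θ = 110.8° falls in segment 2 (81.3° to 168.8°, simple-harmonic, h = 23): β = 110.8 − 81.3 = 29.5°, B = 87.5°; Δs = 23/2·(1 − cos(π·0.3371)) = 5.8696; s = 8.0000 + 5.8696 = 13.8696
velocity in seg [81.3°–168.8°] (simple-harmonic), θ in radians: β = 29.5° = 0.5149 rad, B = 87.5° = 1.5272 rad; ds/dθ = (πh/(2B)) sin(πβ/B) = (π·23/(2·1.5272)) sin(π·0.3371) = 20.627780 mm/rad

s = 13.8696, ds/dθ = 20.6278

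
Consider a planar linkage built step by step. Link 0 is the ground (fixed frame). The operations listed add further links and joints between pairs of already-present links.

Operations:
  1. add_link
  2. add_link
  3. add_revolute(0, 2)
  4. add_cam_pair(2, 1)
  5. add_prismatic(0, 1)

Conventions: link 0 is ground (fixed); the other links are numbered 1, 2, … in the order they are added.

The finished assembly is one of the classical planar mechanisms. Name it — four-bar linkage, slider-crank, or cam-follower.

links: 3 (incl. ground); joints: 1 revolute, 1 prismatic, 1 higher (cam) pair, forming one closed loop
3 links, revolute + prismatic + higher pair in one loop → cam-follower

cam-follower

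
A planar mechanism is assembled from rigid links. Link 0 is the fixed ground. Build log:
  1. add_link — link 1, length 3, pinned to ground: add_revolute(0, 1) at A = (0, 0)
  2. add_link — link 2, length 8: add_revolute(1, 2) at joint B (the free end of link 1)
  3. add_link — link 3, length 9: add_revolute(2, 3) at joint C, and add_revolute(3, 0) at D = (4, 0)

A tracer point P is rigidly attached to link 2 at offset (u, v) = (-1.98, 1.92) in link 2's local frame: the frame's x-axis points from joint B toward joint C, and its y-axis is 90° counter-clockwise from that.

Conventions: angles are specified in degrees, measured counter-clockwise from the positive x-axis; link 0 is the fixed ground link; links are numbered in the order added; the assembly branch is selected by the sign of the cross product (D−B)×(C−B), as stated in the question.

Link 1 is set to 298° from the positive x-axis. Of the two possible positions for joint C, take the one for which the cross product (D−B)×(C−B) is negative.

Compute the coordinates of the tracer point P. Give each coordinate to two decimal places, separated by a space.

A=(0,0), D=(4.00,0)
B = A + 3.00·(cos298°, sin298°) = (1.4084, -2.6488)
|BD| = 3.7058
circle(B,8.00) ∩ circle(D,9.00): a=-0.4408, h=7.9878
  candidates: C₊=(-4.6095,2.6223) cross=29.601; C₋=(6.8097,-8.5502) cross=-29.601
  branch - wants cross < 0 → take C=(6.8097,-8.5502) (cross=-29.601)
ex = (C−B)/|BC| = (0.6752,-0.7377); ey = (0.7377,0.6752)
P = B + -1.98·ex + 1.92·ey = (1.4879,0.1081)

1.49 0.11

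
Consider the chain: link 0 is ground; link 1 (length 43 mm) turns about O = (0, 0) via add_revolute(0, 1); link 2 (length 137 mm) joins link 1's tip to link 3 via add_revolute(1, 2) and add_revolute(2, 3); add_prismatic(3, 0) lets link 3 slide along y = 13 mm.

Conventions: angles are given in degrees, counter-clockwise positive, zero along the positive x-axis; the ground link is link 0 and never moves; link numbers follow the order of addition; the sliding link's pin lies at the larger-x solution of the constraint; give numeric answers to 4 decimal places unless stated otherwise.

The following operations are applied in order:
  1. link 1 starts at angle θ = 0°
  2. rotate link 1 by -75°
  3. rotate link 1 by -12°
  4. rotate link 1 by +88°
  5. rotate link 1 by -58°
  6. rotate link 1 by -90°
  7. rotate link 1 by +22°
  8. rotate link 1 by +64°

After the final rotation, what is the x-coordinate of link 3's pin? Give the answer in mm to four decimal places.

geometry: r = 43 mm, L = 137 mm, e = 13 mm; θ starts at 0°
rotate link 1 by -75°: θ ← 0° -75° = -75°
rotate link 1 by -12°: θ ← -75° -12° = -87°
rotate link 1 by +88°: θ ← -87° +88° = 1°
rotate link 1 by -58°: θ ← 1° -58° = -57°
rotate link 1 by -90°: θ ← -57° -90° = -147°
rotate link 1 by +22°: θ ← -147° +22° = -125°
rotate link 1 by +64°: θ ← -125° +64° = -61°
crank pin P = (r cos θ, r sin θ) = (20.846814, -37.608647)
h = r sin θ − e = -37.608647 − 13 = -50.608647
x = r cos θ + √(L² − h²) = 20.846814 + 127.309720 = 148.156534

148.1565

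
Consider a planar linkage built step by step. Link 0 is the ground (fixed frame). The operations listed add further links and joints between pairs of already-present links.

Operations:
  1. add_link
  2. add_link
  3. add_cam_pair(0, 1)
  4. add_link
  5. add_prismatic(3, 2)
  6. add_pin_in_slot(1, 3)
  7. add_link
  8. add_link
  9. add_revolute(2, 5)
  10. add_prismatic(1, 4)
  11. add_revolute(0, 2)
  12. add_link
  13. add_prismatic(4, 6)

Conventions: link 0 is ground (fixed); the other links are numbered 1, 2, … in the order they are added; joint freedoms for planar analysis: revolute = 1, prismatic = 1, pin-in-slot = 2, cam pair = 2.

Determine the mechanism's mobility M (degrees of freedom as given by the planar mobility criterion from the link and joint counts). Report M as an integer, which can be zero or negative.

(L,J1,J2)=(1,0,0); link0 fixed
link1: (2,0,0)
link2: (3,0,0)
C 0-1 [J2]: (3,0,1)
link3: (4,0,1)
P 3-2 [J1]: (4,1,1)
PS 1-3 [J2]: (4,1,2)
link4: (5,1,2)
link5: (6,1,2)
R 2-5 [J1]: (6,2,2)
P 1-4 [J1]: (6,3,2)
R 0-2 [J1]: (6,4,2)
link6: (7,4,2)
P 4-6 [J1]: (7,5,2)
Grübler: 3·6 − 2·5 − 2 = 6

M = 6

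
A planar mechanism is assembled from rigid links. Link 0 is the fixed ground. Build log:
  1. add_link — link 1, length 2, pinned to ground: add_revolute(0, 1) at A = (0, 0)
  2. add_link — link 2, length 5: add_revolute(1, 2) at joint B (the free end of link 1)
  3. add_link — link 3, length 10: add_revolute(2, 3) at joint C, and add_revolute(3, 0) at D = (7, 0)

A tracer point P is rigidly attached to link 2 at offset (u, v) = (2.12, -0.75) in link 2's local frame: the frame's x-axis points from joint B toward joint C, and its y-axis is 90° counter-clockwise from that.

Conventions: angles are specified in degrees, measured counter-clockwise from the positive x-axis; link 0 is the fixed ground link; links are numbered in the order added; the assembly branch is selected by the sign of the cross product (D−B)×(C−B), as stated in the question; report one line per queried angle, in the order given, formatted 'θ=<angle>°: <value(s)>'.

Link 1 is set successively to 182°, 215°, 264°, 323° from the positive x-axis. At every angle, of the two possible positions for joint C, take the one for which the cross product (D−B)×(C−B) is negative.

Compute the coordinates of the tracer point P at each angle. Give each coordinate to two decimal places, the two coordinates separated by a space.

A=(0,0), D=(7.00,0)
θ=182°: B = A + 2.00·(cos182°, sin182°) = (-1.9988, -0.0698)
θ=182°: |BD| = 8.9991
θ=182°: circle(B,5.00) ∩ circle(D,10.00): a=0.3324, h=4.9889
θ=182°:   candidates: C₊=(-1.7051,4.9216) cross=44.896; C₋=(-1.6277,-5.0560) cross=-44.896
θ=182°:   branch - wants cross < 0 → take C=(-1.6277,-5.0560) (cross=-44.896)
θ=182°: ex = (C−B)/|BC| = (0.0742,-0.9972); ey = (0.9972,0.0742)
θ=182°: P = B + 2.12·ex + -0.75·ey = (-2.5894,-2.2396)
θ=215°: B = A + 2.00·(cos215°, sin215°) = (-1.6383, -1.1472)
θ=215°: |BD| = 8.7141
θ=215°: circle(B,5.00) ∩ circle(D,10.00): a=0.0537, h=4.9997
θ=215°:   candidates: C₊=(-2.2432,3.8161) cross=43.568; C₋=(-0.9269,-6.0963) cross=-43.568
θ=215°:   branch - wants cross < 0 → take C=(-0.9269,-6.0963) (cross=-43.568)
θ=215°: ex = (C−B)/|BC| = (0.1423,-0.9898); ey = (0.9898,0.1423)
θ=215°: P = B + 2.12·ex + -0.75·ey = (-2.0790,-3.3523)
θ=264°: B = A + 2.00·(cos264°, sin264°) = (-0.2091, -1.9890)
θ=264°: |BD| = 7.4784
θ=264°: circle(B,5.00) ∩ circle(D,10.00): a=-1.2752, h=4.8346
θ=264°:   candidates: C₊=(-2.7242,2.3323) cross=36.156; C₋=(-0.1525,-6.9887) cross=-36.156
θ=264°:   branch - wants cross < 0 → take C=(-0.1525,-6.9887) (cross=-36.156)
θ=264°: ex = (C−B)/|BC| = (0.0113,-0.9999); ey = (0.9999,0.0113)
θ=264°: P = B + 2.12·ex + -0.75·ey = (-0.9350,-4.1174)
θ=323°: B = A + 2.00·(cos323°, sin323°) = (1.5973, -1.2036)
θ=323°: |BD| = 5.5352
θ=323°: circle(B,5.00) ∩ circle(D,10.00): a=-4.0073, h=2.9903
θ=323°:   candidates: C₊=(-2.9643,0.8437) cross=16.552; C₋=(-1.6639,-4.9938) cross=-16.552
θ=323°:   branch - wants cross < 0 → take C=(-1.6639,-4.9938) (cross=-16.552)
θ=323°: ex = (C−B)/|BC| = (-0.6522,-0.7580); ey = (0.7580,-0.6522)
θ=323°: P = B + 2.12·ex + -0.75·ey = (-0.3540,-2.3215)

θ=182°: -2.59 -2.24
θ=215°: -2.08 -3.35
θ=264°: -0.94 -4.12
θ=323°: -0.35 -2.32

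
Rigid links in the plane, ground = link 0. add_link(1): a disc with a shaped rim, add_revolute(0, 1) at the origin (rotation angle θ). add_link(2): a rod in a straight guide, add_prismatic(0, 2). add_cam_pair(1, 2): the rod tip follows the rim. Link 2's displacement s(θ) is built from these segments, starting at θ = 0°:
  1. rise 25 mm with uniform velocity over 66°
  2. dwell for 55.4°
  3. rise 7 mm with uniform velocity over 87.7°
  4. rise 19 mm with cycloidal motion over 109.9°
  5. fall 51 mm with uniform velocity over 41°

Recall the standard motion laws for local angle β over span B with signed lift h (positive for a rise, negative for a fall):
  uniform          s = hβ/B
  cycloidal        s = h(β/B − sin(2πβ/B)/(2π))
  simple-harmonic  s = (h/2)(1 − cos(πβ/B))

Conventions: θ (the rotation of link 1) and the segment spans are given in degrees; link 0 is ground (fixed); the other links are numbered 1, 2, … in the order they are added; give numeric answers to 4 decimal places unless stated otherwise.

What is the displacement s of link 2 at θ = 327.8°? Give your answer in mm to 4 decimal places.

segment 1 (0° to 66°, uniform, h = 25) is passed completely: s = 0.0000 + (25) = 25.0000
segment 2 (66° to 121.4°, dwell): s unchanged at 25.0000
segment 3 (121.4° to 209.1°, uniform, h = 7) is passed completely: s = 25.0000 + (7) = 32.0000
segment 4 (209.1° to 319°, cycloidal, h = 19) is passed completely: s = 32.0000 + (19) = 51.0000
θ = 327.8° falls in segment 5 (319° to 360°, uniform, h = -51): β = 327.8 − 319 = 8.8°, B = 41°; Δs = -51·8.8/41 = -10.9463; s = 51.0000 − 10.9463 = 40.0537

40.0537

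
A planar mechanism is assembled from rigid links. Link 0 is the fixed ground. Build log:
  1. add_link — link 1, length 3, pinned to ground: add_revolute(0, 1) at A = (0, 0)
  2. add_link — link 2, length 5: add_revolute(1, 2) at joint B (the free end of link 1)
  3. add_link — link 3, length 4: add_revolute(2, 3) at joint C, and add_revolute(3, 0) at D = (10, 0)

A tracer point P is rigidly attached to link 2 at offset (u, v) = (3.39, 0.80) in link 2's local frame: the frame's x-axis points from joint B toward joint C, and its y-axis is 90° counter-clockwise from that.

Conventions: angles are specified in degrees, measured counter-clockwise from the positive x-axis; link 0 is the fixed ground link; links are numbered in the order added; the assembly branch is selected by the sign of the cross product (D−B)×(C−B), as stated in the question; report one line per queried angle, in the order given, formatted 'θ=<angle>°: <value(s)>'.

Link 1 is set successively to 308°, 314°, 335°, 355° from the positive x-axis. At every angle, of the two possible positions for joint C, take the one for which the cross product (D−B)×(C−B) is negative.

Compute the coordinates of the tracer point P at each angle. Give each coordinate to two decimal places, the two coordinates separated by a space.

A=(0,0), D=(10.00,0)
θ=308°: B = A + 3.00·(cos308°, sin308°) = (1.8470, -2.3640)
θ=308°: |BD| = 8.4888
θ=308°: circle(B,5.00) ∩ circle(D,4.00): a=4.7745, h=1.4846
θ=308°:   candidates: C₊=(6.0192,0.3914) cross=12.602; C₋=(6.8461,-2.4602) cross=-12.602
θ=308°:   branch - wants cross < 0 → take C=(6.8461,-2.4602) (cross=-12.602)
θ=308°: ex = (C−B)/|BC| = (0.9998,-0.0192); ey = (0.0192,0.9998)
θ=308°: P = B + 3.39·ex + 0.80·ey = (5.2517,-1.6294)
θ=314°: B = A + 3.00·(cos314°, sin314°) = (2.0840, -2.1580)
θ=314°: |BD| = 8.2049
θ=314°: circle(B,5.00) ∩ circle(D,4.00): a=4.6509, h=1.8355
θ=314°:   candidates: C₊=(6.0884,0.8361) cross=15.060; C₋=(7.0539,-2.7056) cross=-15.060
θ=314°:   branch - wants cross < 0 → take C=(7.0539,-2.7056) (cross=-15.060)
θ=314°: ex = (C−B)/|BC| = (0.9940,-0.1095); ey = (0.1095,0.9940)
θ=314°: P = B + 3.39·ex + 0.80·ey = (5.5412,-1.7341)
θ=335°: B = A + 3.00·(cos335°, sin335°) = (2.7189, -1.2679)
θ=335°: |BD| = 7.3906
θ=335°: circle(B,5.00) ∩ circle(D,4.00): a=4.3042, h=2.5444
θ=335°:   candidates: C₊=(6.5228,1.9772) cross=18.805; C₋=(7.3958,-3.0361) cross=-18.805
θ=335°:   branch - wants cross < 0 → take C=(7.3958,-3.0361) (cross=-18.805)
θ=335°: ex = (C−B)/|BC| = (0.9354,-0.3537); ey = (0.3537,0.9354)
θ=335°: P = B + 3.39·ex + 0.80·ey = (6.1728,-1.7185)
θ=355°: B = A + 3.00·(cos355°, sin355°) = (2.9886, -0.2615)
θ=355°: |BD| = 7.0163
θ=355°: circle(B,5.00) ∩ circle(D,4.00): a=4.1495, h=2.7895
θ=355°:   candidates: C₊=(7.0313,2.6808) cross=19.572; C₋=(7.2392,-2.8944) cross=-19.572
θ=355°:   branch - wants cross < 0 → take C=(7.2392,-2.8944) (cross=-19.572)
θ=355°: ex = (C−B)/|BC| = (0.8501,-0.5266); ey = (0.5266,0.8501)
θ=355°: P = B + 3.39·ex + 0.80·ey = (6.2918,-1.3665)

θ=308°: 5.25 -1.63
θ=314°: 5.54 -1.73
θ=335°: 6.17 -1.72
θ=355°: 6.29 -1.37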